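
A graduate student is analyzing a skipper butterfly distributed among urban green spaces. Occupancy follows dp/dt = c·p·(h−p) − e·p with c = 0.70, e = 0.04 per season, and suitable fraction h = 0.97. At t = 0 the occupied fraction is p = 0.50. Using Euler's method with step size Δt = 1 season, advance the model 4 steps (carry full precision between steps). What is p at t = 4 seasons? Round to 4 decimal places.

0.8849

Update rule: p ← p + [c·p·(h−p) − e·p]·Δt with Δt = 1.
  1  |  dp/dt·Δt = +0.144500  |  p_1 = 0.644500
  2  |  dp/dt·Δt = +0.121069  |  p_2 = 0.765569
  3  |  dp/dt·Δt = +0.078931  |  p_3 = 0.844501
  4  |  dp/dt·Δt = +0.040409  |  p_4 = 0.884910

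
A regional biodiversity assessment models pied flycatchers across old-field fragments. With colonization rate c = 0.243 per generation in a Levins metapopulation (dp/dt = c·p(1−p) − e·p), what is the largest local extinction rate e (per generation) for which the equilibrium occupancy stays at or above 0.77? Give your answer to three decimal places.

0.056

1 − e/c ≥ 0.77 ⇒ e ≤ c(1 − 0.77) = 0.243 × 0.2300.
e_max = 0.0559.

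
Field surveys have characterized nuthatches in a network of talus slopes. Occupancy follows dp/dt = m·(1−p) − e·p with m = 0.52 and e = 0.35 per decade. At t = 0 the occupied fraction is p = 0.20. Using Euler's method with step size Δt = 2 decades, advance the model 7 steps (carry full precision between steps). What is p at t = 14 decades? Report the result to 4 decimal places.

0.6460

Update rule: p ← p + [m·(1−p) − e·p]·Δt with Δt = 2.
t = 2: p = 0.20000 + (+0.69200) = 0.89200
t = 4: p = 0.89200 + (-0.51208) = 0.37992
t = 6: p = 0.37992 + (+0.37894) = 0.75886
t = 8: p = 0.75886 + (-0.28042) = 0.47844
t = 10: p = 0.47844 + (+0.20751) = 0.68595
t = 12: p = 0.68595 + (-0.15356) = 0.53240
t = 14: p = 0.53240 + (+0.11363) = 0.64603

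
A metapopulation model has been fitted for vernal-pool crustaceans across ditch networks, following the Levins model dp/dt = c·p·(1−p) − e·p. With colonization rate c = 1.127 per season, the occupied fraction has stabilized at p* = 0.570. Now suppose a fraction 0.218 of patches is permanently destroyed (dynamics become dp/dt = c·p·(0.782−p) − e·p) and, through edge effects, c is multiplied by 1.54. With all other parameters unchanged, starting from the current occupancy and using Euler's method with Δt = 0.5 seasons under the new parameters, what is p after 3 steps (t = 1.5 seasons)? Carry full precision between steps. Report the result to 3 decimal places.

Balance c(1−p*) = e gives e = 1.127×(1 − 0.57000) = 0.48461.
Starting from p₀ = 0.57000; update p ← p + (dp/dt)·Δt with the new parameters.
t = 0.5: p = 0.57000 + (-0.03325) = 0.53675
t = 1: p = 0.53675 + (-0.01582) = 0.52093
t = 1.5: p = 0.52093 + (-0.00820) = 0.51272

0.513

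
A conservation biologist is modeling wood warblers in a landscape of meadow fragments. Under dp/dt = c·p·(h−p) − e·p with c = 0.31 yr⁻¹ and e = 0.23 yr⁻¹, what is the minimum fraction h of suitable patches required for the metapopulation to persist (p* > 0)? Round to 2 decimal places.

0.74

p* = h − e/c is positive only when h > e/c.
h_min = e/c = 0.23/0.31 = 0.7419.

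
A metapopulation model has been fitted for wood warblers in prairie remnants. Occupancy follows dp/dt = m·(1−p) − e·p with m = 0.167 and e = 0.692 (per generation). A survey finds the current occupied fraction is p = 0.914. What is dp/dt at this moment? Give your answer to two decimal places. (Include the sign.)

-0.62

Colonization term: m·(1−p) = 0.167×0.0860 = 0.01436.
Extinction term: e·p = 0.63249.
dp/dt = 0.01436 − 0.63249 = -0.61813.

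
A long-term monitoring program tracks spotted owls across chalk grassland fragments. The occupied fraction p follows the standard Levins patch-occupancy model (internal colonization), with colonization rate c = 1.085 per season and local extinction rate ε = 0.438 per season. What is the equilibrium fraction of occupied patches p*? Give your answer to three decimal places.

0.596

Setting dp/dt = 0 and dividing through by p* gives c·(1−p*) = ε.
So p* = 1 − ε/c = 1 − 0.438/1.085 = 1 − 0.4037 = 0.5963.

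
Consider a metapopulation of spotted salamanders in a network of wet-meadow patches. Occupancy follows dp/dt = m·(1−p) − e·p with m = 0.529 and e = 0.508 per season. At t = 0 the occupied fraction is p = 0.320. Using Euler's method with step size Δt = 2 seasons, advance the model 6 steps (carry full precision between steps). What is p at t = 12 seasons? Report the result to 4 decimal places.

Update rule: p ← p + [m·(1−p) − e·p]·Δt with Δt = 2.
step 1: Δp = +0.39432, p = 0.71432
step 2: Δp = -0.42350, p = 0.29082
step 3: Δp = +0.45484, p = 0.74566
step 4: Δp = -0.48850, p = 0.25716
step 5: Δp = +0.52465, p = 0.78181
step 6: Δp = -0.56347, p = 0.21834

0.2183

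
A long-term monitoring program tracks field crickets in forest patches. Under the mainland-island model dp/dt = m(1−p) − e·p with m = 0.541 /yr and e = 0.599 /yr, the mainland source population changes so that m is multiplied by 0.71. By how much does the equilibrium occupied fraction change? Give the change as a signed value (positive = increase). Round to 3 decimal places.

-0.084

Before: p* = 0.541/(0.541+0.599) = 0.4746.
After: m = 0.38411, e = 0.599; p* = 0.38411/0.9831 = 0.3907.
Δp* = 0.3907 − 0.4746 = -0.0839.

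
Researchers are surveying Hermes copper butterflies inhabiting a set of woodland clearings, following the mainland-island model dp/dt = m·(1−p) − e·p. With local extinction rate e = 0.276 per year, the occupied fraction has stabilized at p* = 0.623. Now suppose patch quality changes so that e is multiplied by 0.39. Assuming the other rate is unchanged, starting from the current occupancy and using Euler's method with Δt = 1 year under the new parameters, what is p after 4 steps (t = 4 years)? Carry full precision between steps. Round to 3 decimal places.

Balance m(1−p*) = e·p* gives m = e·p*/(1−p*) = 0.276×0.62300/0.37700 = 0.45610.
Starting from p₀ = 0.62300; update p ← p + (dp/dt)·Δt with the new parameters.
  1  |  dp/dt·Δt = +0.104888  |  p_1 = 0.727888
  2  |  dp/dt·Δt = +0.045759  |  p_2 = 0.773647
  3  |  dp/dt·Δt = +0.019963  |  p_3 = 0.793610
  4  |  dp/dt·Δt = +0.008709  |  p_4 = 0.802320

0.802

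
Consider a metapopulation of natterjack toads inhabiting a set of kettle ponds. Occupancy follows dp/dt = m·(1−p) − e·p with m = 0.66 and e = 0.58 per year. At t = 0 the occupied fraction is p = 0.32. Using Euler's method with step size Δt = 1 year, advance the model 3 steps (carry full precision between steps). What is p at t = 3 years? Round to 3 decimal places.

Update rule: p ← p + [m·(1−p) − e·p]·Δt with Δt = 1.
p: 0.32000 → 0.58320  (Δp = +0.26320)
p: 0.58320 → 0.52003  (Δp = -0.06317)
p: 0.52003 → 0.53519  (Δp = +0.01516)

0.535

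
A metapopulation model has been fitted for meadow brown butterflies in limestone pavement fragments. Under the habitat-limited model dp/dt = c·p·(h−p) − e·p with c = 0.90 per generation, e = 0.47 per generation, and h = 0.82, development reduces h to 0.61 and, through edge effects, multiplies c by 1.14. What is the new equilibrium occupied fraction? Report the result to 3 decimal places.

0.152

Before: p* = h − e/c = 0.82 − 0.47/0.90 = 0.82 − 0.5222 = 0.2978.
After: c = 1.026, e = 0.47, h = 0.61; p* = 0.61 − 0.47/1.026 = 0.1519.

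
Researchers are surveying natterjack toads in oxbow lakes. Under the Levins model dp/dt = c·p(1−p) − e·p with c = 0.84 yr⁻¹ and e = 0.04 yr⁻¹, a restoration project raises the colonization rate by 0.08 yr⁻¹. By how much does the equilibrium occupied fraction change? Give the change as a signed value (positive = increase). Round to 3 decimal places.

0.004

Before: p* = 1 − 0.04/0.84 = 0.9524.
After the change, c = 0.92, e = 0.04, so p* = 1 − 0.04/0.92 = 0.9565.
Δp* = 0.9565 − 0.9524 = +0.0041.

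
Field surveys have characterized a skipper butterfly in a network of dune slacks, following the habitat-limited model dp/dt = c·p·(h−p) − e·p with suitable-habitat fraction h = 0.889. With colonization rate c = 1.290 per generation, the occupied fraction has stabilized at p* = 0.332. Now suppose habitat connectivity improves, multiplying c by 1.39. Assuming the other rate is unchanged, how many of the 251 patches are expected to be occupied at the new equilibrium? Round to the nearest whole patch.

123

Balance c(h−p*) = e gives e = 1.290×(0.889 − 0.33200) = 0.71853.
New p* = 0.889 − e/c = 0.889 − 0.71853/1.79310 = 0.48828.
Expected occupied = 251 × 0.48828 = 122.56 ≈ 123.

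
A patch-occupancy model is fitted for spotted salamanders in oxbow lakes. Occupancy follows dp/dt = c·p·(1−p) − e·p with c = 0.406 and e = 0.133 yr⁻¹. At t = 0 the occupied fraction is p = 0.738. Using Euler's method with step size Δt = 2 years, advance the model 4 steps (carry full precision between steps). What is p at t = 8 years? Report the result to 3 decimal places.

Update rule: p ← p + [c·p·(1−p) − e·p]·Δt with Δt = 2.
p: 0.73800 → 0.69870  (Δp = -0.03930)
p: 0.69870 → 0.68379  (Δp = -0.01491)
p: 0.68379 → 0.67747  (Δp = -0.00631)
p: 0.67747 → 0.67469  (Δp = -0.00278)

0.675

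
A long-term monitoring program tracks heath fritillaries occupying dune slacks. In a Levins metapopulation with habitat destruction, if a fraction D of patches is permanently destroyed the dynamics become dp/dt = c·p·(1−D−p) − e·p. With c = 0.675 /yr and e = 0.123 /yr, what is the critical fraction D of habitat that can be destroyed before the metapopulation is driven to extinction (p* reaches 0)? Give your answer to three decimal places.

0.818

The nontrivial equilibrium is p* = (1−D) − e/c; extinction occurs when this hits zero.
So D_crit = 1 − e/c = 1 − 0.123/0.675 = 1 − 0.1822 = 0.8178.
This equals the undisturbed p*, a classic result of Lande's extension.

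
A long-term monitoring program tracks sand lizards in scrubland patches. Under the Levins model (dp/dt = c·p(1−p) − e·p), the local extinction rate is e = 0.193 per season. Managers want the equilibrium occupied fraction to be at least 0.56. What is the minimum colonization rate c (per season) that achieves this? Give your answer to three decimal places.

p* = 1 − e/c ≥ 0.56 requires e/c ≤ 0.4400, i.e. c ≥ e/0.4400.
c_min = 0.193/0.4400 = 0.4386.

0.439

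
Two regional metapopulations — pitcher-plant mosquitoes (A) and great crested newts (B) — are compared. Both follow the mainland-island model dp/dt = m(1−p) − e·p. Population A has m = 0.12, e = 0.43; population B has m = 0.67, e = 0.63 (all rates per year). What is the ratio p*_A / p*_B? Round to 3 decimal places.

0.423

A: p*_A = m/(m+e) = 0.12/0.5500 = 0.2182.
B: p*_B = 0.67/1.3000 = 0.5154.
p*_A / p*_B = 0.2182/0.5154 = 0.4233.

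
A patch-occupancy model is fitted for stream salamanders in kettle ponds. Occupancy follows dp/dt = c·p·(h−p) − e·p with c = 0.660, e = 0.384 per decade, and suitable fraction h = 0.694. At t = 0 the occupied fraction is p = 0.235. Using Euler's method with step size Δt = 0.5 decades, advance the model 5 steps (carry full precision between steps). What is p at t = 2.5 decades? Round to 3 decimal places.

0.197

Update rule: p ← p + [c·p·(h−p) − e·p]·Δt with Δt = 0.5.
  1  |  dp/dt·Δt = -0.009525  |  p_1 = 0.225475
  2  |  dp/dt·Δt = -0.008430  |  p_2 = 0.217046
  3  |  dp/dt·Δt = -0.007511  |  p_3 = 0.209535
  4  |  dp/dt·Δt = -0.006732  |  p_4 = 0.202803
  5  |  dp/dt·Δt = -0.006065  |  p_5 = 0.196738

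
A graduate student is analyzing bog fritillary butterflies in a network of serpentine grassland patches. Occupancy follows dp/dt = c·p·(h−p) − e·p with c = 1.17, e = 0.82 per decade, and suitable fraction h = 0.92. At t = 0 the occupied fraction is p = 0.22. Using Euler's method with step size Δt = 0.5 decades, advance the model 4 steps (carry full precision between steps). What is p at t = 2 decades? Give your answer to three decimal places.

0.220

Update rule: p ← p + [c·p·(h−p) − e·p]·Δt with Δt = 0.5.
  1  |  dp/dt·Δt = -0.000110  |  p_1 = 0.219890
  2  |  dp/dt·Δt = -0.000096  |  p_2 = 0.219794
  3  |  dp/dt·Δt = -0.000083  |  p_3 = 0.219711
  4  |  dp/dt·Δt = -0.000073  |  p_4 = 0.219638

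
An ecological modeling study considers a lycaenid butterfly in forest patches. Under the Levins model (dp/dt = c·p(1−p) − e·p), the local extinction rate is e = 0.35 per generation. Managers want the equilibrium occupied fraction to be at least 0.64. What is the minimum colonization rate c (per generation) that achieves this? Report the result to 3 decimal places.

0.972

p* = 1 − e/c ≥ 0.64 requires e/c ≤ 0.3600, i.e. c ≥ e/0.3600.
c_min = 0.35/0.3600 = 0.9722.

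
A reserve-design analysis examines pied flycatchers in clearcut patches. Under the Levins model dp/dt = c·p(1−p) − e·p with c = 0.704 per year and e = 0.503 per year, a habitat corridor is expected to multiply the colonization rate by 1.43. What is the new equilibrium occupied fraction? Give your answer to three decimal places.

Before: p* = 1 − 0.503/0.704 = 0.2855.
After the change, c = 1.00672, e = 0.503, so p* = 1 − 0.503/1.00672 = 0.5004.

0.500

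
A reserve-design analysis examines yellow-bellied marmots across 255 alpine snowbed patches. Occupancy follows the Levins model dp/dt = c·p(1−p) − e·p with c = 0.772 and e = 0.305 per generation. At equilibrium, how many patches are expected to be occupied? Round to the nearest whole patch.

p* = 1 − e/c = 1 − 0.305/0.772 = 0.6049.
Expected occupied patches = N × p* = 255 × 0.6049 = 154.26 ≈ 154.

154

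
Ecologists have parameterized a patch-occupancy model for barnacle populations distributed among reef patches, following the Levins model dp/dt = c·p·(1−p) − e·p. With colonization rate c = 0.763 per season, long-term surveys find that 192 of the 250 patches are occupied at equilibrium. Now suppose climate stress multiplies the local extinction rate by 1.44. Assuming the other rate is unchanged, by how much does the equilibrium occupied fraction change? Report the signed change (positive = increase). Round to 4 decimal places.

-0.1021

Observed p* = 192/250 = 0.76800.
Balance c(1−p*) = e gives e = 0.763×(1 − 0.76800) = 0.17702.
New p* = 1 − e/c = 1 − 0.25491/0.76300 = 0.66591.
Δp* = 0.66591 − 0.76800 = -0.10209.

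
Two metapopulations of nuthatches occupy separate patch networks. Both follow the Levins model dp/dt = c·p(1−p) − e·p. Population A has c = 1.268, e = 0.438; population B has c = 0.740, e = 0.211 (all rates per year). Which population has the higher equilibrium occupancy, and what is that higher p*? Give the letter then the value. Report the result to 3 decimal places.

B, 0.715

A: p*_A = 1 − 0.438/1.268 = 0.6546.
B: p*_B = 1 − 0.211/0.740 = 0.7149.
B is higher at 0.7149.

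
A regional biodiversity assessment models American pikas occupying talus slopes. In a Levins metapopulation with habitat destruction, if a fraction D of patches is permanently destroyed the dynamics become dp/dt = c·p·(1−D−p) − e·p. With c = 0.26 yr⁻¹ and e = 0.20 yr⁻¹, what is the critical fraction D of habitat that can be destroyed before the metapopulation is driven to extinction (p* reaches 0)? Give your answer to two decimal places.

0.23

The nontrivial equilibrium is p* = (1−D) − e/c; extinction occurs when this hits zero.
So D_crit = 1 − e/c = 1 − 0.20/0.26 = 1 − 0.7692 = 0.2308.
Note this equals the original equilibrium occupancy — the Levins extinction-debt result.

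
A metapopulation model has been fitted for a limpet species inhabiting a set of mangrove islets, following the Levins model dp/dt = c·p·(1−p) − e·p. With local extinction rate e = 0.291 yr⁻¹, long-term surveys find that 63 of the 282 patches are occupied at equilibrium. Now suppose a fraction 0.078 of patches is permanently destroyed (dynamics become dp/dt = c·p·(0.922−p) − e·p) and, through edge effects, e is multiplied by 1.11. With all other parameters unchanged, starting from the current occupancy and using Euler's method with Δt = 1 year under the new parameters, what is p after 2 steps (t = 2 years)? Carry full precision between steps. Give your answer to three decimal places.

Observed p* = 63/282 = 0.22340.
Balance c(1−p*) = e gives c = e/(1 − 0.22340) = 0.291/0.77660 = 0.37471.
Starting from p₀ = 0.22340; update p ← p + (dp/dt)·Δt with the new parameters.
t = 1: p = 0.22340 + (-0.01368) = 0.20972
t = 2: p = 0.20972 + (-0.01177) = 0.19796

0.198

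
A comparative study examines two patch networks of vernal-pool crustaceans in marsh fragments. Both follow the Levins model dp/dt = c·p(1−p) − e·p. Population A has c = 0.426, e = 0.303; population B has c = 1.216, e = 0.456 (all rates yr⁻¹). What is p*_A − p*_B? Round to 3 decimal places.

-0.336

A: p*_A = 1 − 0.303/0.426 = 0.2887.
B: p*_B = 1 − 0.456/1.216 = 0.6250.
p*_A − p*_B = 0.2887 − 0.6250 = -0.3363.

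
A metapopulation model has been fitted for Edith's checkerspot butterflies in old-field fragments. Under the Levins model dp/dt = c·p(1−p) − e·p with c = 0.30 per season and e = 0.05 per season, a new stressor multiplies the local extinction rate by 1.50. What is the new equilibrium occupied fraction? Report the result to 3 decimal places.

Before: p* = 1 − 0.05/0.30 = 0.8333.
After the change, c = 0.3, e = 0.075, so p* = 1 − 0.075/0.3 = 0.7500.

0.750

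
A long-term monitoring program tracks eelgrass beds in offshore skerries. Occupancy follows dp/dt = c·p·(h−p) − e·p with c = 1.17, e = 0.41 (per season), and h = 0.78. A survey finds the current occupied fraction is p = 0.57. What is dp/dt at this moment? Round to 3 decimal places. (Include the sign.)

Colonization term: c·p·(h−p) = 1.17×0.57×0.2100 = 0.14005.
Extinction term: e·p = 0.23370.
dp/dt = 0.14005 − 0.23370 = -0.09365.

-0.094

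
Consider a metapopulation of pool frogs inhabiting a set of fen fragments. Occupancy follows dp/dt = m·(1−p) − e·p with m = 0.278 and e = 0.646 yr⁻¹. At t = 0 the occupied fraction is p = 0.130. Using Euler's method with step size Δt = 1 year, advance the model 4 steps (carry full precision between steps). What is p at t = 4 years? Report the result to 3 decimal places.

Update rule: p ← p + [m·(1−p) − e·p]·Δt with Δt = 1.
t = 1: p = 0.13000 + (+0.15788) = 0.28788
t = 2: p = 0.28788 + (+0.01200) = 0.29988
t = 3: p = 0.29988 + (+0.00091) = 0.30079
t = 4: p = 0.30079 + (+0.00007) = 0.30086

0.301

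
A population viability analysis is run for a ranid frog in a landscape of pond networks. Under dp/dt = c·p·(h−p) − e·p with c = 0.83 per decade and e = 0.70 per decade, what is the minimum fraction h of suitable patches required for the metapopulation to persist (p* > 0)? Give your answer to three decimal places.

p* = h − e/c is positive only when h > e/c.
h_min = e/c = 0.70/0.83 = 0.8434.

0.843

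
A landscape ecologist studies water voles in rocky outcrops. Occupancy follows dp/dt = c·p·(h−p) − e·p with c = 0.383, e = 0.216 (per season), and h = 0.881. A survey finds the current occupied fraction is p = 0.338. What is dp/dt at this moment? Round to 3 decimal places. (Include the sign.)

-0.003

Colonization term: c·p·(h−p) = 0.383×0.338×0.5430 = 0.07029.
Extinction term: e·p = 0.07301.
dp/dt = 0.07029 − 0.07301 = -0.00271.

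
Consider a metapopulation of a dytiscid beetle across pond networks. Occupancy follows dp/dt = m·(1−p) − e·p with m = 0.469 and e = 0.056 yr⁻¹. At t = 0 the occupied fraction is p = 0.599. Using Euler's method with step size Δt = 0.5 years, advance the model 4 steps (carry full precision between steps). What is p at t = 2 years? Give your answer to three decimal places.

0.806

Update rule: p ← p + [m·(1−p) − e·p]·Δt with Δt = 0.5.
step 1: Δp = +0.07726, p = 0.67626
step 2: Δp = +0.05698, p = 0.73324
step 3: Δp = +0.04202, p = 0.77527
step 4: Δp = +0.03099, p = 0.80626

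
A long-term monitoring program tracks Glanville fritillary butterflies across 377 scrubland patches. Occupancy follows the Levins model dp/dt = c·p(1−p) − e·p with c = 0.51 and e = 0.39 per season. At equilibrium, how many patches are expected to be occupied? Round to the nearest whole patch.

p* = 1 − e/c = 1 − 0.39/0.51 = 0.2353.
Expected occupied patches = N × p* = 377 × 0.2353 = 88.71 ≈ 89.

89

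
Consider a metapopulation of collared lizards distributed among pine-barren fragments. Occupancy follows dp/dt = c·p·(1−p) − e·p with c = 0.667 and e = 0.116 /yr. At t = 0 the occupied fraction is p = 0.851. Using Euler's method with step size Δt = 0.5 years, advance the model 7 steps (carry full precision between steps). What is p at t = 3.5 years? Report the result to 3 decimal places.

Update rule: p ← p + [c·p·(1−p) − e·p]·Δt with Δt = 0.5.
t = 0.5: p = 0.85100 + (-0.00707) = 0.84393
t = 1: p = 0.84393 + (-0.00502) = 0.83891
t = 1.5: p = 0.83891 + (-0.00359) = 0.83532
t = 2: p = 0.83532 + (-0.00257) = 0.83275
t = 2.5: p = 0.83275 + (-0.00185) = 0.83090
t = 3: p = 0.83090 + (-0.00133) = 0.82957
t = 3.5: p = 0.82957 + (-0.00096) = 0.82860

0.829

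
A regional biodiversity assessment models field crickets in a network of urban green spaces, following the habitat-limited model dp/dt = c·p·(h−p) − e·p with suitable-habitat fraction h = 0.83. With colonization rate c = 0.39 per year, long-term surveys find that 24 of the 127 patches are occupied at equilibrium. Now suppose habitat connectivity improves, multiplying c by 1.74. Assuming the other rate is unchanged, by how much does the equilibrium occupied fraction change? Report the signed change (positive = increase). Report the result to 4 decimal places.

0.2726

Observed p* = 24/127 = 0.18898.
Balance c(h−p*) = e gives e = 0.39×(0.83 − 0.18898) = 0.25000.
New p* = 0.83 − e/c = 0.83 − 0.25000/0.67860 = 0.46159.
Δp* = 0.46159 − 0.18898 = +0.27261.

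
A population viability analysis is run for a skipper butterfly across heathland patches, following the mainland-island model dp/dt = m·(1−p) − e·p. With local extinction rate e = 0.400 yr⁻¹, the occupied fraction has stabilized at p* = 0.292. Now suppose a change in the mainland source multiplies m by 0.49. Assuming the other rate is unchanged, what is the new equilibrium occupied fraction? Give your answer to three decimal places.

0.168

Balance m(1−p*) = e·p* gives m = e·p*/(1−p*) = 0.400×0.29200/0.70800 = 0.16497.
New p* = m/(m+e) = 0.08084/(0.08084+0.40000) = 0.16812.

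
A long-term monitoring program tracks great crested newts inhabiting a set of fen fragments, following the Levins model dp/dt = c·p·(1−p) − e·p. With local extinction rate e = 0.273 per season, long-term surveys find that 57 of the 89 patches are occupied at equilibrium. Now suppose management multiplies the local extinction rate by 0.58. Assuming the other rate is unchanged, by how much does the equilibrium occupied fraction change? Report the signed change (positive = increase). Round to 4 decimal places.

Observed p* = 57/89 = 0.64045.
Balance c(1−p*) = e gives c = e/(1 − 0.64045) = 0.273/0.35955 = 0.75928.
New p* = 1 − e/c = 1 − 0.15834/0.75928 = 0.79146.
Δp* = 0.79146 − 0.64045 = +0.15101.

0.1510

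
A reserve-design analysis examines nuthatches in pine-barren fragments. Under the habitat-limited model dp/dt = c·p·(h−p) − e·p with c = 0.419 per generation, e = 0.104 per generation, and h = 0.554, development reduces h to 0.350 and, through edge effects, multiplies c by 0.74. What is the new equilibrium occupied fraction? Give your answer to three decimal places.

0.015

Before: p* = h − e/c = 0.554 − 0.104/0.419 = 0.554 − 0.2482 = 0.3058.
After: c = 0.31006, e = 0.104, h = 0.350; p* = 0.350 − 0.104/0.31006 = 0.0146.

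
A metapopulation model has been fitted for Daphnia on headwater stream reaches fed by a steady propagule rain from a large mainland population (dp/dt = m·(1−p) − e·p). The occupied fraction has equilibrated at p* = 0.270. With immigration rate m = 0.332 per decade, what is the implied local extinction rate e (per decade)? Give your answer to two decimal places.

0.90

At equilibrium m(1−p*) = e·p*, so e = m(1−p*)/p*.
e = 0.332 × 0.7300 / 0.270 = 0.8976.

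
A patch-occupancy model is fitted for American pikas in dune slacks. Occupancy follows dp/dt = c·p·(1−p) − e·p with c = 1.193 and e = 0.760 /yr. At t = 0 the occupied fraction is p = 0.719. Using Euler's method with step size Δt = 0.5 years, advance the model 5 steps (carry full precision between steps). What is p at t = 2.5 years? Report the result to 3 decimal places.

0.414

Update rule: p ← p + [c·p·(1−p) − e·p]·Δt with Δt = 0.5.
p: 0.71900 → 0.56630  (Δp = -0.15270)
p: 0.56630 → 0.49761  (Δp = -0.06869)
p: 0.49761 → 0.45764  (Δp = -0.03997)
p: 0.45764 → 0.43179  (Δp = -0.02585)
p: 0.43179 → 0.41406  (Δp = -0.01773)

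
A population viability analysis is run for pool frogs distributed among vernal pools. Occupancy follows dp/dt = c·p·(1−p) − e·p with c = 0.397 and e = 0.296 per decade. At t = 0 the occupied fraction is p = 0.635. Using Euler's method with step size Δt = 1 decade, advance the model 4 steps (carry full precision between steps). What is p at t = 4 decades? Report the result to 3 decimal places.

0.404

Update rule: p ← p + [c·p·(1−p) − e·p]·Δt with Δt = 1.
t = 1: p = 0.63500 + (-0.09595) = 0.53905
t = 2: p = 0.53905 + (-0.06092) = 0.47814
t = 3: p = 0.47814 + (-0.04247) = 0.43567
t = 4: p = 0.43567 + (-0.03135) = 0.40432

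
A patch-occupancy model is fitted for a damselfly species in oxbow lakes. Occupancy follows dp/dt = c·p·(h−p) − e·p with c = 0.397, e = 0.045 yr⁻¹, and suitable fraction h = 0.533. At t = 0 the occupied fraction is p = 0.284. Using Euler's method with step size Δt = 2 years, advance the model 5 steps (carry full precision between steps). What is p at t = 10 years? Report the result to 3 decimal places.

0.391

Update rule: p ← p + [c·p·(h−p) − e·p]·Δt with Δt = 2.
t = 2: p = 0.28400 + (+0.03059) = 0.31459
t = 4: p = 0.31459 + (+0.02624) = 0.34083
t = 6: p = 0.34083 + (+0.02133) = 0.36216
t = 8: p = 0.36216 + (+0.01653) = 0.37869
t = 10: p = 0.37869 + (+0.01232) = 0.39101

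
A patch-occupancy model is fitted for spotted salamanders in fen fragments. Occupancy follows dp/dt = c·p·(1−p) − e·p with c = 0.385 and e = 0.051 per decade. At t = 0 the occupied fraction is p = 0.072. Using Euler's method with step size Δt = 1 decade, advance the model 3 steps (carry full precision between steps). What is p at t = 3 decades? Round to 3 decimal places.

Update rule: p ← p + [c·p·(1−p) − e·p]·Δt with Δt = 1.
  1  |  dp/dt·Δt = +0.022052  |  p_1 = 0.094052
  2  |  dp/dt·Δt = +0.028008  |  p_2 = 0.122060
  3  |  dp/dt·Δt = +0.035032  |  p_3 = 0.157092

0.157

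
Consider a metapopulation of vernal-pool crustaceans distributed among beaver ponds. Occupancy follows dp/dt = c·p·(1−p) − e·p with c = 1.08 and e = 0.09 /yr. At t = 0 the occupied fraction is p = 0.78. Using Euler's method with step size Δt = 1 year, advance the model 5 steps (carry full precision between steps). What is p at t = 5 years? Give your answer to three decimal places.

0.917

Update rule: p ← p + [c·p·(1−p) − e·p]·Δt with Δt = 1.
p: 0.78000 → 0.89513  (Δp = +0.11513)
p: 0.89513 → 0.91595  (Δp = +0.02082)
p: 0.91595 → 0.91666  (Δp = +0.00071)
p: 0.91666 → 0.91667  (Δp = +0.00001)
p: 0.91667 → 0.91667  (Δp = +0.00000)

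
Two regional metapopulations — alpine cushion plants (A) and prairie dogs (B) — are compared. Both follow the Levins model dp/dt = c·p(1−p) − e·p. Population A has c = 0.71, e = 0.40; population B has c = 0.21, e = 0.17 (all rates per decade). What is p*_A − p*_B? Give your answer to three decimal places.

A: p*_A = 1 − 0.40/0.71 = 0.4366.
B: p*_B = 1 − 0.17/0.21 = 0.1905.
p*_A − p*_B = 0.4366 − 0.1905 = 0.2461.

0.246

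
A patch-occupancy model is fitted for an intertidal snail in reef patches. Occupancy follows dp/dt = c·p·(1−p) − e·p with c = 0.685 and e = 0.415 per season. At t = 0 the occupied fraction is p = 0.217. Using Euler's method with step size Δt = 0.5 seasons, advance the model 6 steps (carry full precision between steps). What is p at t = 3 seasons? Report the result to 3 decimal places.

Update rule: p ← p + [c·p·(1−p) − e·p]·Δt with Δt = 0.5.
step 1: Δp = +0.01317, p = 0.23017
step 2: Δp = +0.01293, p = 0.24309
step 3: Δp = +0.01258, p = 0.25567
step 4: Δp = +0.01213, p = 0.26780
step 5: Δp = +0.01159, p = 0.27939
step 6: Δp = +0.01098, p = 0.29037

0.290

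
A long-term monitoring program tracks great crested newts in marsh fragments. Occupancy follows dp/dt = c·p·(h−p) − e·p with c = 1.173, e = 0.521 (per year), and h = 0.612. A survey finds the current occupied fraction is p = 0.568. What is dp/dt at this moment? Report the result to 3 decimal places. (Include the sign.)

-0.267

Colonization term: c·p·(h−p) = 1.173×0.568×0.0440 = 0.02932.
Extinction term: e·p = 0.29593.
dp/dt = 0.02932 − 0.29593 = -0.26661.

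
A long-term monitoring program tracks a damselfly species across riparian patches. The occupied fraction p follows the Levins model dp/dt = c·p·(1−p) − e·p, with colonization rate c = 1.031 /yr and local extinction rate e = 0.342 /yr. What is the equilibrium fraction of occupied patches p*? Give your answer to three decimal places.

0.668

At equilibrium, colonization balances extinction: c·p*·(1−p*) = e·p*.
So p* = 1 − e/c = 1 − 0.342/1.031 = 1 − 0.3317 = 0.6683.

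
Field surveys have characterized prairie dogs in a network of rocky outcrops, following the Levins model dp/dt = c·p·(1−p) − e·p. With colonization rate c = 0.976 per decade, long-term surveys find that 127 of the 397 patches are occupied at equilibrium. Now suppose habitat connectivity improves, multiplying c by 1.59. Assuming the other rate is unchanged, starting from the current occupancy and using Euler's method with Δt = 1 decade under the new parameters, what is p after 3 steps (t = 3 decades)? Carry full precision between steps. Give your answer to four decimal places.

0.5655

Observed p* = 127/397 = 0.31990.
Balance c(1−p*) = e gives e = 0.976×(1 − 0.31990) = 0.66378.
Starting from p₀ = 0.31990; update p ← p + (dp/dt)·Δt with the new parameters.
t = 1: p = 0.31990 + (+0.12528) = 0.44518
t = 2: p = 0.44518 + (+0.08779) = 0.53298
t = 3: p = 0.53298 + (+0.03249) = 0.56547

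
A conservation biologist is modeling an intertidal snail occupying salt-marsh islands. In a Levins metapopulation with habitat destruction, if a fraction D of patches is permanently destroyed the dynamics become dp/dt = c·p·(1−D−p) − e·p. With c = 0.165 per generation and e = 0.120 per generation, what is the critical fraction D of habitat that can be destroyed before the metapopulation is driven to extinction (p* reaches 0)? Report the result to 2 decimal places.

The nontrivial equilibrium is p* = (1−D) − e/c; extinction occurs when this hits zero.
So D_crit = 1 − e/c = 1 − 0.120/0.165 = 1 − 0.7273 = 0.2727.
This equals the undisturbed p*, a classic result of Lande's extension.

0.27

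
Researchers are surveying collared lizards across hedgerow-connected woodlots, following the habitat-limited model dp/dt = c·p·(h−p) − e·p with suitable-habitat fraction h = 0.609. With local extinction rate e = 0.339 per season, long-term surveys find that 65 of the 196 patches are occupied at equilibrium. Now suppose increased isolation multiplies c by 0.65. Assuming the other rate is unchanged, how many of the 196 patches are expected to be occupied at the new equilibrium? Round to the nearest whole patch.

36

Observed p* = 65/196 = 0.33163.
Balance c(h−p*) = e gives c = e/(0.609 − 0.33163) = 0.339/0.27737 = 1.22219.
New p* = 0.609 − e/c = 0.609 − 0.33900/0.79442 = 0.18227.
Expected occupied = 196 × 0.18227 = 35.72 ≈ 36.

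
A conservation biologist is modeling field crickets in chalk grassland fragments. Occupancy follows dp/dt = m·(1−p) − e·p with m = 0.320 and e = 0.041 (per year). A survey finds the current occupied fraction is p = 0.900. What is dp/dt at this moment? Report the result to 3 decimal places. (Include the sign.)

Colonization term: m·(1−p) = 0.320×0.1000 = 0.03200.
Extinction term: e·p = 0.03690.
dp/dt = 0.03200 − 0.03690 = -0.00490.

-0.005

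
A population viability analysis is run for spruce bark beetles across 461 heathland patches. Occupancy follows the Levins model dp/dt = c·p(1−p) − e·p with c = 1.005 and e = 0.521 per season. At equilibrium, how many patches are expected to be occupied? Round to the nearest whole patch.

p* = 1 − e/c = 1 − 0.521/1.005 = 0.4816.
Expected occupied patches = N × p* = 461 × 0.4816 = 222.01 ≈ 222.

222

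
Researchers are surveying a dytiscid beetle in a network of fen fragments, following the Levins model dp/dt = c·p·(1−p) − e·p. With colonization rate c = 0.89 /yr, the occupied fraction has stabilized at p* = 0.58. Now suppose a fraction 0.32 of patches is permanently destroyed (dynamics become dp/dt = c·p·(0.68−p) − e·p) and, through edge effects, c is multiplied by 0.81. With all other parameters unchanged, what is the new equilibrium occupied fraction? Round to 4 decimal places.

Balance c(1−p*) = e gives e = 0.89×(1 − 0.58000) = 0.37380.
New p* = 0.68 − e/c = 0.68 − 0.37380/0.72090 = 0.16148.

0.1615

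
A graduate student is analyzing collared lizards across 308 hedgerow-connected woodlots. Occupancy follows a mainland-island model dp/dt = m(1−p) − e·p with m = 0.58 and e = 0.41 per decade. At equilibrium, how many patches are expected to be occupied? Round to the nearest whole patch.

180

p* = m/(m+e) = 0.58/0.9900 = 0.5859.
Expected occupied patches = N × p* = 308 × 0.5859 = 180.44 ≈ 180.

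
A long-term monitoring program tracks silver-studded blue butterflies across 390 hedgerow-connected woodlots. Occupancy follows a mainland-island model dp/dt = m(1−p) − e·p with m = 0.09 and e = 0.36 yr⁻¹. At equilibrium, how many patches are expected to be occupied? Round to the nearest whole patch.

p* = m/(m+e) = 0.09/0.4500 = 0.2000.
Expected occupied patches = N × p* = 390 × 0.2000 = 78.00 ≈ 78.

78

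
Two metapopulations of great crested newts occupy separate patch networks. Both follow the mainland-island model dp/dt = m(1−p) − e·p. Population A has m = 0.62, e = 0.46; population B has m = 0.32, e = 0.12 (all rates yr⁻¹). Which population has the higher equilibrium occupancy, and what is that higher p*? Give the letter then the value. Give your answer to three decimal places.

B, 0.727

A: p*_A = m/(m+e) = 0.62/1.0800 = 0.5741.
B: p*_B = 0.32/0.4400 = 0.7273.
B is higher at 0.7273.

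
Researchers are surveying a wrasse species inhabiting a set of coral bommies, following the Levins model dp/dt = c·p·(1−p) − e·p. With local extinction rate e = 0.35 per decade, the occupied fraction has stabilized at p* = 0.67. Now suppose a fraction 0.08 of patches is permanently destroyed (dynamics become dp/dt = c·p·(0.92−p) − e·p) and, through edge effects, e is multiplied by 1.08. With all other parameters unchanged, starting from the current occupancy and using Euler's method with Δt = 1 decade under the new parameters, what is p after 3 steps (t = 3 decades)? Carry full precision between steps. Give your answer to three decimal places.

0.568

Balance c(1−p*) = e gives c = e/(1 − 0.67000) = 0.35/0.33000 = 1.06061.
Starting from p₀ = 0.67000; update p ← p + (dp/dt)·Δt with the new parameters.
step 1: Δp = -0.07561, p = 0.59439
step 2: Δp = -0.01941, p = 0.57498
step 3: Δp = -0.00694, p = 0.56804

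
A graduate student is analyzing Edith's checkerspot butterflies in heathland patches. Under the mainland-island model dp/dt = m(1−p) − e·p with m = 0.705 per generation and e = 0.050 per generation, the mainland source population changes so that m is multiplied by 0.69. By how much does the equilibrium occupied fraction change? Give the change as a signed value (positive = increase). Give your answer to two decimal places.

-0.03

Before: p* = 0.705/(0.705+0.050) = 0.9338.
After: m = 0.48645, e = 0.05; p* = 0.48645/0.5364 = 0.9068.
Δp* = 0.9068 − 0.9338 = -0.0270.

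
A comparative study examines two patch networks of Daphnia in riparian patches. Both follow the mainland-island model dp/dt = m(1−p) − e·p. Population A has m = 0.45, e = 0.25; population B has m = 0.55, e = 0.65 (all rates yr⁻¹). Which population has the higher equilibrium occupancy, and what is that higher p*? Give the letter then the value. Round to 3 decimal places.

A, 0.643

A: p*_A = m/(m+e) = 0.45/0.7000 = 0.6429.
B: p*_B = 0.55/1.2000 = 0.4583.
A is higher at 0.6429.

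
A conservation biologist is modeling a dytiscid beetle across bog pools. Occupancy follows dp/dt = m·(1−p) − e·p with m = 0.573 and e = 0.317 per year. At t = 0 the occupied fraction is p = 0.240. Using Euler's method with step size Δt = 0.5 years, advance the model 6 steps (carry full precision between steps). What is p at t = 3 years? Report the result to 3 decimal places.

0.632

Update rule: p ← p + [m·(1−p) − e·p]·Δt with Δt = 0.5.
p: 0.24000 → 0.41970  (Δp = +0.17970)
p: 0.41970 → 0.51943  (Δp = +0.09973)
p: 0.51943 → 0.57479  (Δp = +0.05535)
p: 0.57479 → 0.60551  (Δp = +0.03072)
p: 0.60551 → 0.62256  (Δp = +0.01705)
p: 0.62256 → 0.63202  (Δp = +0.00946)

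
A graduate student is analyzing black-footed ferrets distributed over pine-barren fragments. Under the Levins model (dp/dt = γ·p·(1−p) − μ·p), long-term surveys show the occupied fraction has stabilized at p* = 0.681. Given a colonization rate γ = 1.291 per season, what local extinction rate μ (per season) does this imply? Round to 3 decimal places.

At equilibrium γ(1−p*) = μ.
μ = 1.291 × (1 − 0.681) = 1.291 × 0.3190 = 0.4118.

0.412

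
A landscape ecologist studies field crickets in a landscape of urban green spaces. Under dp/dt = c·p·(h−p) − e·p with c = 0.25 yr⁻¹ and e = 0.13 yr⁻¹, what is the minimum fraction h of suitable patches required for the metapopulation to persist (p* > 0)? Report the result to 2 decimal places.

p* = h − e/c is positive only when h > e/c.
h_min = e/c = 0.13/0.25 = 0.5200.

0.52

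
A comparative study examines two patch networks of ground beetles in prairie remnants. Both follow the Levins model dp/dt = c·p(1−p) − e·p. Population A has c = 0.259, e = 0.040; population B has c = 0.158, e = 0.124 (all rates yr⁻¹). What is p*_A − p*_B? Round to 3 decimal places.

A: p*_A = 1 − 0.040/0.259 = 0.8456.
B: p*_B = 1 − 0.124/0.158 = 0.2152.
p*_A − p*_B = 0.8456 − 0.2152 = 0.6304.

0.630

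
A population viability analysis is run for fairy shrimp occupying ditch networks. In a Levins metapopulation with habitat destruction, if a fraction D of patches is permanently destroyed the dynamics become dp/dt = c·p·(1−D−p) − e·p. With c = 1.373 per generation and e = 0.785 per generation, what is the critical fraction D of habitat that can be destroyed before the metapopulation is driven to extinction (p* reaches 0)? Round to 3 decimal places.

0.428

The nontrivial equilibrium is p* = (1−D) − e/c; extinction occurs when this hits zero.
So D_crit = 1 − e/c = 1 − 0.785/1.373 = 1 − 0.5717 = 0.4283.
This equals the undisturbed p*, a classic result of Lande's extension.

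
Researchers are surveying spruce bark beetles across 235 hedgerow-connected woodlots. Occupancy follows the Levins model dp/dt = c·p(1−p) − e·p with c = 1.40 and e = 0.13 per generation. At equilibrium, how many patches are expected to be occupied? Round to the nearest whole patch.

213

p* = 1 − e/c = 1 − 0.13/1.40 = 0.9071.
Expected occupied patches = N × p* = 235 × 0.9071 = 213.18 ≈ 213.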